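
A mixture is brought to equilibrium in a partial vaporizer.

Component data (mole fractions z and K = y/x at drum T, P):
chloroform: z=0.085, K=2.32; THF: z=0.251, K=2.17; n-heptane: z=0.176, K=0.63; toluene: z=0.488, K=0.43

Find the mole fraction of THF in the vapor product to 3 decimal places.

Material balance + equilibrium reduce to Σ zᵢ(Kᵢ−1)/(1+β(Kᵢ−1)) = 0.
g(0) = ΣzᵢKᵢ − 1 = 0.063 and g(1) = 1 − Σzᵢ/Kᵢ = -0.567, so a root lies in (0, 1).
Newton iteration, β⁰ = 0.65:
  β = 0.650: g = -0.3004, g' = -0.596 → β = 0.146
  β = 0.146: g = -0.0271, g' = -0.570 → β = 0.098
  β = 0.098: g = 0.0006, g' = -0.596 → β = 0.099
Converged at β = 0.099.
Compositions from xᵢ = zᵢ/(1+β(Kᵢ−1)), yᵢ = Kᵢxᵢ:
  chloroform: x = 0.075, y = 0.174
  THF: x = 0.225, y = 0.488
  n-heptane: x = 0.183, y = 0.115
  toluene: x = 0.517, y = 0.222

y_THF = 0.488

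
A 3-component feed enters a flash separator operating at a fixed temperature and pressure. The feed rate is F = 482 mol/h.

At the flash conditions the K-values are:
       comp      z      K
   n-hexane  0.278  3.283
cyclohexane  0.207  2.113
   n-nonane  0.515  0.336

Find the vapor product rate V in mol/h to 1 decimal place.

Let ψ = V/F and solve Σ zᵢ(Kᵢ−1)/(1+ψ(Kᵢ−1)) = 0.
Feasibility: ΣzᵢKᵢ = 1.523, Σzᵢ/Kᵢ = 1.715 — both > 1, two phases present.
Iterate (Newton) starting at ψ = 0.5:
  ψ = 0.500: g = -0.0675, g' = -0.931 → ψ = 0.427
Converged at ψ = 0.427.
Then V = ψ·F = 0.4273·482 = 206.0 mol/h and L = F − V = 276.0 mol/h.

V = 206.0 mol/h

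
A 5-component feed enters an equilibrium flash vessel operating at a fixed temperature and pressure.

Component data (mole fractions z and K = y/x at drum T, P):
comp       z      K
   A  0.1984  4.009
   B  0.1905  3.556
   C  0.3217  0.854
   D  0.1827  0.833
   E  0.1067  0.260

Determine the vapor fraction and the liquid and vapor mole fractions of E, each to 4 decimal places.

Material balance + equilibrium reduce to Σ zᵢ(Kᵢ−1)/(1+ψ(Kᵢ−1)) = 0.
Feasibility: ΣzᵢKᵢ = 1.9275, Σzᵢ/Kᵢ = 1.1095 — both > 1, two phases present.
Newton–Raphson from ψ = 0.5:
  ψ = 0.5000: g = 0.24283, g' = -0.6875 → ψ = 0.8532
  ψ = 0.8532: g = 0.01700, g' = -0.7100 → ψ = 0.8772
  ψ = 0.8772: g = -0.00040, g' = -0.7446 → ψ = 0.8766
Converged at ψ = 0.8766.
Compositions from xᵢ = zᵢ/(1+ψ(Kᵢ−1)), yᵢ = Kᵢxᵢ:
  A: x = 0.0545, y = 0.2186
  B: x = 0.0588, y = 0.2090
  C: x = 0.3689, y = 0.3151
  D: x = 0.2140, y = 0.1783
  E: x = 0.3037, y = 0.0790

ψ = 0.8766, x_E = 0.3037, y_E = 0.0790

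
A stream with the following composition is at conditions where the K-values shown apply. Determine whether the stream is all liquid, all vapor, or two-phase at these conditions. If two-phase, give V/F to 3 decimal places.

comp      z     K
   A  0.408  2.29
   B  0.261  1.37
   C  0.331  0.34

two-phase, V/F = 0.622

ΣzᵢKᵢ = 1.404; Σzᵢ/Kᵢ = 1.342.
Both exceed 1, so a two-phase solution exists.
Material balance + equilibrium reduce to Σ zᵢ(Kᵢ−1)/(1+ψ(Kᵢ−1)) = 0.
Newton iteration, ψ⁰ = 0.31:
  ψ = 0.310: g = 0.1879, g' = -0.603 → ψ = 0.622
Converged at ψ = 0.622.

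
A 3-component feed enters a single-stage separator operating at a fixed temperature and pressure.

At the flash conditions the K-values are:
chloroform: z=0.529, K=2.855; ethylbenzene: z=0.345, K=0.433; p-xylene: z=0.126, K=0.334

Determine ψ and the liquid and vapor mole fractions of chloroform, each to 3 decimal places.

Rachford–Rice: g(ψ) = Σ zᵢ(Kᵢ−1)/(1+ψ(Kᵢ−1)) = 0.
Feasibility: ΣzᵢKᵢ = 1.702, Σzᵢ/Kᵢ = 1.359 — both > 1, two phases present.
Iterate (Newton) starting at ψ = 0.5:
  ψ = 0.500: g = 0.1103, g' = -0.832 → ψ = 0.633
  ψ = 0.633: g = 0.0015, g' = -0.822 → ψ = 0.634
Converged at ψ = 0.634.
Compositions from xᵢ = zᵢ/(1+ψ(Kᵢ−1)), yᵢ = Kᵢxᵢ:
  chloroform: x = 0.243, y = 0.694
  ethylbenzene: x = 0.539, y = 0.233
  p-xylene: x = 0.218, y = 0.073

ψ = 0.634, x_chloroform = 0.243, y_chloroform = 0.694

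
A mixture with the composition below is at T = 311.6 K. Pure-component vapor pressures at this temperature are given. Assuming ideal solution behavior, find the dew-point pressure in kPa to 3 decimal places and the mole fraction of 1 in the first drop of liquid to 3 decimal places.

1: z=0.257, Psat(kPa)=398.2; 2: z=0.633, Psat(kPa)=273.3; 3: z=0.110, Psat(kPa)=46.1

At the dew point ψ → 1, so Σzᵢ/Kᵢ = 1 with Kᵢ = Pᵢˢᵃᵗ/P ⇒ 1/P = Σzᵢ/Pᵢˢᵃᵗ.
1/P = 0.257/398.2 + 0.633/273.3 + 0.110/46.1 = 0.005348 ⇒ P = 186.998 kPa
xᵢ = zᵢP/Pᵢˢᵃᵗ ⇒ x_1 = 0.257·186.998/398.2 = 0.121

Pdew = 186.998 kPa, x_1 = 0.121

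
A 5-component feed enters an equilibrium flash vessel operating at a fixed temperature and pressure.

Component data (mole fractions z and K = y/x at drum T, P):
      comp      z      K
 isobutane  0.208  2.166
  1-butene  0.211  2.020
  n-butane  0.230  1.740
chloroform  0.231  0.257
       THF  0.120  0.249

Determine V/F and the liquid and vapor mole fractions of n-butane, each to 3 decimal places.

V/F = 0.503, x_n-butane = 0.168, y_n-butane = 0.292

Material balance + equilibrium reduce to Σ zᵢ(Kᵢ−1)/(1+V/F(Kᵢ−1)) = 0.
Feasibility: ΣzᵢKᵢ = 1.366, Σzᵢ/Kᵢ = 1.713 — both > 1, two phases present.
Newton iteration, V/F⁰ = 0.5:
  V/F = 0.500: g = 0.0026, g' = -0.773 → V/F = 0.503
Converged at V/F = 0.503.
Compositions from xᵢ = zᵢ/(1+V/F(Kᵢ−1)), yᵢ = Kᵢxᵢ:
  isobutane: x = 0.131, y = 0.284
  1-butene: x = 0.139, y = 0.282
  n-butane: x = 0.168, y = 0.292
  chloroform: x = 0.369, y = 0.095
  THF: x = 0.193, y = 0.048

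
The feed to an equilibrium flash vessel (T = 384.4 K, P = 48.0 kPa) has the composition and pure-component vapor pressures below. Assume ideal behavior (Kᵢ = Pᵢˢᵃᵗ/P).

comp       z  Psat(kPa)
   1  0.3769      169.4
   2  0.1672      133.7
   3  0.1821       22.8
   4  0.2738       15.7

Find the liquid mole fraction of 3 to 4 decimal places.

x_3 = 0.2825

Raoult's law: Kᵢ = Pᵢˢᵃᵗ/P = Pᵢˢᵃᵗ/48.0.
  K_1 = 169.4/48.0 = 3.529167, K_2 = 133.7/48.0 = 2.785417, K_3 = 22.8/48.0 = 0.475000, K_4 = 15.7/48.0 = 0.327083
Rachford–Rice: g(V/F) = Σ zᵢ(Kᵢ−1)/(1+V/F(Kᵢ−1)) = 0.
g(0) = ΣzᵢKᵢ − 1 = 0.9719 and g(1) = 1 − Σzᵢ/Kᵢ = -0.3873, so a root lies in (0, 1).
Newton iteration, V/F⁰ = 0.54:
  V/F = 0.5400: g = 0.13208, g' = -0.9726 → V/F = 0.6758
  V/F = 0.6758: g = 0.00105, g' = -0.9755 → V/F = 0.6769
Converged at V/F = 0.6769.
Compositions from xᵢ = zᵢ/(1+V/F(Kᵢ−1)), yᵢ = Kᵢxᵢ:
  1: x = 0.1390, y = 0.4905
  2: x = 0.0757, y = 0.2109
  3: x = 0.2825, y = 0.1342
  4: x = 0.5028, y = 0.1645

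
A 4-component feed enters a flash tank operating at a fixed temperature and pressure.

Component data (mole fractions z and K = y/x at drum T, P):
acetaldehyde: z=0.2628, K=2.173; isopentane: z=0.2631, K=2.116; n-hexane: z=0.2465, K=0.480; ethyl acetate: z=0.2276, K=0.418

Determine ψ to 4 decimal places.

Material balance + equilibrium reduce to Σ zᵢ(Kᵢ−1)/(1+ψ(Kᵢ−1)) = 0.
g(0) = ΣzᵢKᵢ − 1 = 0.3412 and g(1) = 1 − Σzᵢ/Kᵢ = -0.3033, so a root lies in (0, 1).
Newton iteration, ψ⁰ = 0.42:
  ψ = 0.4200: g = 0.06712, g' = -0.5584 → ψ = 0.5402
  ψ = 0.5402: g = 0.00042, g' = -0.5559 → ψ = 0.5410
Converged at ψ = 0.5410.

ψ = 0.5410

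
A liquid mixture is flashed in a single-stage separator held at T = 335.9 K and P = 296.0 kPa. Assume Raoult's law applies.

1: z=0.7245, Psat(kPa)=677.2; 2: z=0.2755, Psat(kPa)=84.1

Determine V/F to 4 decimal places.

Raoult's law: Kᵢ = Pᵢˢᵃᵗ/P = Pᵢˢᵃᵗ/296.0.
  K_1 = 677.2/296.0 = 2.287838, K_2 = 84.1/296.0 = 0.284122
Rachford–Rice: g(V/F) = Σ zᵢ(Kᵢ−1)/(1+V/F(Kᵢ−1)) = 0.
Feasibility: ΣzᵢKᵢ = 1.7358, Σzᵢ/Kᵢ = 1.2863 — both > 1, two phases present.
Binary case is linear: z₁(K₁−1)(1+V/F(K₂−1)) + z₂(K₂−1)(1+V/F(K₁−1)) = 0
⇒ V/F = [z₁(K₁−1)+z₂(K₂−1)] / [−(K₁−1)(K₂−1)] = 0.73581/0.92194 = 0.7981

V/F = 0.7981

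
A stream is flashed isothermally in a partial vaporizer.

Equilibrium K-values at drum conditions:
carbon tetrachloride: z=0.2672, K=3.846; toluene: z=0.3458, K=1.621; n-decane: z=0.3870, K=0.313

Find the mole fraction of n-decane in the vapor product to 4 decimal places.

y_n-decane = 0.2021

Newton iteration, β⁰ = 0.5:
  β = 0.5000: g = 0.07273, g' = -0.8701 → β = 0.5836
  β = 0.5836: g = -0.00039, g' = -0.8864 → β = 0.5831
Converged at β = 0.5831.
Compositions from xᵢ = zᵢ/(1+β(Kᵢ−1)), yᵢ = Kᵢxᵢ:
  carbon tetrachloride: x = 0.1005, y = 0.3864
  toluene: x = 0.2539, y = 0.4115
  n-decane: x = 0.6457, y = 0.2021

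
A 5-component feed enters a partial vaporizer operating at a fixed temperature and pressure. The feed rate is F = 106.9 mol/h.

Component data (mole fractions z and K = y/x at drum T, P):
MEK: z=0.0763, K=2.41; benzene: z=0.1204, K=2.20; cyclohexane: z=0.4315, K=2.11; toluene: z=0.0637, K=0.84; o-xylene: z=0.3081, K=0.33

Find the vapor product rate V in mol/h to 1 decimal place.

Material balance + equilibrium reduce to Σ zᵢ(Kᵢ−1)/(1+V/F(Kᵢ−1)) = 0.
g(0) = ΣzᵢKᵢ − 1 = 0.5144 and g(1) = 1 − Σzᵢ/Kᵢ = -0.3004, so a root lies in (0, 1).
Newton–Raphson from V/F = 0.47:
  V/F = 0.4700: g = 0.15951, g' = -0.6519 → V/F = 0.7147
  V/F = 0.7147: g = -0.00914, g' = -0.7645 → V/F = 0.7027
  V/F = 0.7027: g = -0.00007, g' = -0.7531 → V/F = 0.7026
Converged at V/F = 0.7026.
Then V = V/F·F = 0.7026·106.9 = 75.1 mol/h and L = F − V = 31.8 mol/h.

V = 75.1 mol/h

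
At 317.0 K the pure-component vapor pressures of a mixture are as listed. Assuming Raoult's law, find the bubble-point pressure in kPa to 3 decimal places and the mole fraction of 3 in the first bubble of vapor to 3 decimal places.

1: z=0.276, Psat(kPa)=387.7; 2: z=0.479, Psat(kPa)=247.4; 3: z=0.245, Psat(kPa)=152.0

At the bubble point ψ → 0, so ΣzᵢKᵢ = 1 with Kᵢ = Pᵢˢᵃᵗ/P ⇒ P = ΣzᵢPᵢˢᵃᵗ.
P = 0.276·387.7 + 0.479·247.4 + 0.245·152.0 = 262.750 kPa
yᵢ = zᵢPᵢˢᵃᵗ/P ⇒ y_3 = 0.245·152.0/262.750 = 0.142

Pbub = 262.750 kPa, y_3 = 0.142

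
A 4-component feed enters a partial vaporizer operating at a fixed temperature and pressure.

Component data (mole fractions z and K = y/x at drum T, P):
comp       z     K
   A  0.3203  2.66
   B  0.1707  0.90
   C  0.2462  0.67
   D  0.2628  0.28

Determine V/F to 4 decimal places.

V/F = 0.3090

Rachford–Rice: g(V/F) = Σ zᵢ(Kᵢ−1)/(1+V/F(Kᵢ−1)) = 0.
Check two-phase: ΣzᵢKᵢ = 1.2442 > 1 and Σzᵢ/Kᵢ = 1.6161 > 1, so g(0) = 0.2442 > 0 and g(1) = -0.6161 < 0.
Iterate (Newton) starting at V/F = 0.5:
  V/F = 0.5000: g = -0.12037, g' = -0.6365 → V/F = 0.3109
  V/F = 0.3109: g = -0.00123, g' = -0.6453 → V/F = 0.3090
Converged at V/F = 0.3090.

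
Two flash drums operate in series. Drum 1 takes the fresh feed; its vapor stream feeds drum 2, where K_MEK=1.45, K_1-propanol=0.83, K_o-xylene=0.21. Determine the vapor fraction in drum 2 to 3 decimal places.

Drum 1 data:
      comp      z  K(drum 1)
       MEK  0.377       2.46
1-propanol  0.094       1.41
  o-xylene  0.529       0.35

Drum 1:
Iterate (Newton) starting at ψ₁ = 0.5:
  ψ₁ = 0.500: g = -0.1593, g' = -0.770 → ψ₁ = 0.293
  ψ₁ = 0.293: g = -0.0049, g' = -0.748 → ψ₁ = 0.287
Converged at ψ₁ = 0.287.
Drum-1 compositions:
  MEK: x = 0.266, y = 0.654
  1-propanol: x = 0.084, y = 0.119
  o-xylene: x = 0.650, y = 0.228
Drum-2 feed = drum-1 vapor: z₂ = (0.6539, 0.1186, 0.2275).
Drum 2:
Newton iteration, ψ₂⁰ = 0.5:
  ψ₂ = 0.500: g = -0.0789, g' = -0.480 → ψ₂ = 0.336
  ψ₂ = 0.336: g = -0.0104, g' = -0.367 → ψ₂ = 0.307
Converged at ψ₂ = 0.307.
  MEK: x = 0.575, y = 0.833
  1-propanol: x = 0.125, y = 0.104
  o-xylene: x = 0.300, y = 0.063

V/F (drum 2) = 0.307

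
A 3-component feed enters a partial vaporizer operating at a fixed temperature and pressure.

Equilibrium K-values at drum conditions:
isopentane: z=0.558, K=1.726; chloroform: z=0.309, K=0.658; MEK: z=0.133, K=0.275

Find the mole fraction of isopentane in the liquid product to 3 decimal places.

x_isopentane = 0.399

Let ψ = V/F and solve Σ zᵢ(Kᵢ−1)/(1+ψ(Kᵢ−1)) = 0.
Check two-phase: ΣzᵢKᵢ = 1.203 > 1 and Σzᵢ/Kᵢ = 1.277 > 1, so g(0) = 0.203 > 0 and g(1) = -0.277 < 0.
Newton–Raphson from ψ = 0.5:
  ψ = 0.500: g = 0.0185, g' = -0.383 → ψ = 0.548
  ψ = 0.548: g = -0.0003, g' = -0.398 → ψ = 0.547
Converged at ψ = 0.547.
Compositions from xᵢ = zᵢ/(1+ψ(Kᵢ−1)), yᵢ = Kᵢxᵢ:
  isopentane: x = 0.399, y = 0.689
  chloroform: x = 0.380, y = 0.250
  MEK: x = 0.221, y = 0.061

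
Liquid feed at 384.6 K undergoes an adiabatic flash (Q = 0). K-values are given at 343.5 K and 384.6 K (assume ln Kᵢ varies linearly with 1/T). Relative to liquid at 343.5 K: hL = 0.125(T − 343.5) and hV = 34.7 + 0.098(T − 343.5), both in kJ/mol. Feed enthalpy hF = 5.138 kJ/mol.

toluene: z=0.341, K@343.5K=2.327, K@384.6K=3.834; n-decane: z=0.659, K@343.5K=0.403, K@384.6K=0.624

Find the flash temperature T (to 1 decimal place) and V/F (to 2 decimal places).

T = 347.3 K, V/F = 0.13

Adiabatic flash: solve Rachford–Rice at each trial T, then check hF = ψ·hV(T) + (1−ψ)·hL(T).
  T = 343.5 K: K = (2.327, 0.403), RR gives ψ = 0.075, H_out = 2.588 kJ/mol
  T = 384.6 K: K = (3.834, 0.624), RR gives ψ = 0.674, H_out = 27.790 kJ/mol
  T = 364.1 K: K = (3.031, 0.508), RR gives ψ = 0.369, H_out = 15.160 kJ/mol
  T = 353.8 K: K = (2.666, 0.454), RR gives ψ = 0.229, H_out = 9.169 kJ/mol
  T = 348.6 K: K = (2.492, 0.428), RR gives ψ = 0.154, H_out = 5.967 kJ/mol
  T = 346.1 K: K = (2.410, 0.416), RR gives ψ = 0.116, H_out = 4.347 kJ/mol
  T = 347.4 K: K = (2.452, 0.422), RR gives ψ = 0.136, H_out = 5.198 kJ/mol
Linear interpolation between T = 346.1 (H_out = 4.347) and T = 347.4 (H_out = 5.198) on hF = 5.138 gives T ≈ 347.3 K, at which ψ = 0.13.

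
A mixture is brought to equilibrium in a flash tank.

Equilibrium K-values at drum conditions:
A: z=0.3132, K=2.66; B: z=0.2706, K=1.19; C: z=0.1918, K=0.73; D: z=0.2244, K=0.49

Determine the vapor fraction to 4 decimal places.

Rachford–Rice: g(ψ) = Σ zᵢ(Kᵢ−1)/(1+ψ(Kᵢ−1)) = 0.
Check two-phase: ΣzᵢKᵢ = 1.4051 > 1 and Σzᵢ/Kᵢ = 1.0658 > 1, so g(0) = 0.4051 > 0 and g(1) = -0.0658 < 0.
Newton iteration, ψ⁰ = 0.54:
  ψ = 0.5400: g = 0.10222, g' = -0.3783 → ψ = 0.8102
  ψ = 0.8102: g = 0.00496, g' = -0.3567 → ψ = 0.8241
Converged at ψ = 0.8241.

ψ = 0.8241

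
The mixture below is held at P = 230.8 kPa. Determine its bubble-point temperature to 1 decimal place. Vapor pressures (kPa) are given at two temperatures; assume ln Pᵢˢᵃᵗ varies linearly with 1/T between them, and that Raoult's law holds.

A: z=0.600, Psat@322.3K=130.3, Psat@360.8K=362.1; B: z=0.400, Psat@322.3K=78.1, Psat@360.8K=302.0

T = 346.9 K

Bubble-point temperature: ΣzᵢPᵢˢᵃᵗ(T) = P. Interpolate ln Pᵢˢᵃᵗ = aᵢ + bᵢ/T.
  T = 322.3 K: ΣzᵢPᵢˢᵃᵗ = 109.42 kPa
  T = 360.8 K: ΣzᵢPᵢˢᵃᵗ = 338.06 kPa
  T = 341.6 K: ΣzᵢPᵢˢᵃᵗ = 198.24 kPa
  T = 351.2 K: ΣzᵢPᵢˢᵃᵗ = 260.60 kPa
  T = 346.4 K: ΣzᵢPᵢˢᵃᵗ = 227.68 kPa
  T = 348.8 K: ΣzᵢPᵢˢᵃᵗ = 243.69 kPa
Interpolating between 346.4 K and 348.8 K gives T ≈ 346.9 K.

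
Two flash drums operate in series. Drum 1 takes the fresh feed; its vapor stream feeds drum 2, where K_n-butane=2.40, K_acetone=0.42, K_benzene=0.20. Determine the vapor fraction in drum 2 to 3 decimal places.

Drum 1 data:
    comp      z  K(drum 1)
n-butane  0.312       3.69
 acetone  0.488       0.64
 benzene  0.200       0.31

Drum 1:
Let ψ₁ = V/F and solve Σ zᵢ(Kᵢ−1)/(1+ψ₁(Kᵢ−1)) = 0.
Feasibility: ΣzᵢKᵢ = 1.526, Σzᵢ/Kᵢ = 1.492 — both > 1, two phases present.
Iterate (Newton) starting at ψ₁ = 0.5:
  ψ₁ = 0.500: g = -0.0670, g' = -0.727 → ψ₁ = 0.408
  ψ₁ = 0.408: g = 0.0023, g' = -0.785 → ψ₁ = 0.411
Converged at ψ₁ = 0.411.
Drum-1 compositions:
  n-butane: x = 0.148, y = 0.547
  acetone: x = 0.573, y = 0.367
  benzene: x = 0.279, y = 0.087
Drum-2 feed = drum-1 vapor: z₂ = (0.5470, 0.3665, 0.0865).
Drum 2:
Material balance + equilibrium reduce to Σ zᵢ(Kᵢ−1)/(1+ψ₂(Kᵢ−1)) = 0.
Feasibility: ΣzᵢKᵢ = 1.484, Σzᵢ/Kᵢ = 1.533 — both > 1, two phases present.
Newton–Raphson from ψ₂ = 0.58:
  ψ₂ = 0.580: g = -0.0269, g' = -0.799 → ψ₂ = 0.546
Converged at ψ₂ = 0.546.
  n-butane: x = 0.310, y = 0.744
  acetone: x = 0.536, y = 0.225
  benzene: x = 0.154, y = 0.031

V/F (drum 2) = 0.546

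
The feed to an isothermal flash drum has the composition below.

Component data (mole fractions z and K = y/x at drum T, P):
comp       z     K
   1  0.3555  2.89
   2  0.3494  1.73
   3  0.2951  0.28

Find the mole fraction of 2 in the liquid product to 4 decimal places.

Material balance + equilibrium reduce to Σ zᵢ(Kᵢ−1)/(1+ψ(Kᵢ−1)) = 0.
g(0) = ΣzᵢKᵢ − 1 = 0.7145 and g(1) = 1 − Σzᵢ/Kᵢ = -0.3789, so a root lies in (0, 1).
Newton iteration, ψ⁰ = 0.56:
  ψ = 0.5600: g = 0.15145, g' = -0.8230 → ψ = 0.7440
  ψ = 0.7440: g = -0.01308, g' = -1.0071 → ψ = 0.7310
  ψ = 0.7310: g = -0.00015, g' = -0.9849 → ψ = 0.7309
Converged at ψ = 0.7309.
Compositions from xᵢ = zᵢ/(1+ψ(Kᵢ−1)), yᵢ = Kᵢxᵢ:
  1: x = 0.1493, y = 0.4314
  2: x = 0.2278, y = 0.3942
  3: x = 0.6229, y = 0.1744

x_2 = 0.2278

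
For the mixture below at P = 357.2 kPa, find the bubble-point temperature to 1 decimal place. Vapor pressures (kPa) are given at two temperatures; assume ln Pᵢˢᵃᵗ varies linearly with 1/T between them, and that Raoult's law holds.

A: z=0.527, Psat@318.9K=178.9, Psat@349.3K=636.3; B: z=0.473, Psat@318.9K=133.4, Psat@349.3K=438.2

T = 338.4 K

Bubble-point temperature: ΣzᵢPᵢˢᵃᵗ(T) = P. Interpolate ln Pᵢˢᵃᵗ = aᵢ + bᵢ/T.
  T = 318.9 K: ΣzᵢPᵢˢᵃᵗ = 157.38 kPa
  T = 349.3 K: ΣzᵢPᵢˢᵃᵗ = 542.60 kPa
  T = 334.1 K: ΣzᵢPᵢˢᵃᵗ = 300.51 kPa
  T = 341.7 K: ΣzᵢPᵢˢᵃᵗ = 406.45 kPa
  T = 337.9 K: ΣzᵢPᵢˢᵃᵗ = 350.08 kPa
  T = 339.8 K: ΣzᵢPᵢˢᵃᵗ = 377.37 kPa
Interpolating between 337.9 K and 339.8 K gives T ≈ 338.4 K.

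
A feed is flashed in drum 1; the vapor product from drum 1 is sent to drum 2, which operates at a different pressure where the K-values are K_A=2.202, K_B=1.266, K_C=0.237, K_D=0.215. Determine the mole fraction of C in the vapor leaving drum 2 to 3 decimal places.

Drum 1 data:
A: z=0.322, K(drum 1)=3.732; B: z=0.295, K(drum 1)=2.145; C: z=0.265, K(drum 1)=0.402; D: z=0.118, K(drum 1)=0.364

Drum 1:
Let ψ₁ = V/F and solve Σ zᵢ(Kᵢ−1)/(1+ψ₁(Kᵢ−1)) = 0.
Feasibility: ΣzᵢKᵢ = 1.984, Σzᵢ/Kᵢ = 1.207 — both > 1, two phases present.
Newton iteration, ψ₁⁰ = 0.53:
  ψ₁ = 0.530: g = 0.2244, g' = -0.863 → ψ₁ = 0.790
  ψ₁ = 0.790: g = 0.0046, g' = -0.881 → ψ₁ = 0.795
Converged at ψ₁ = 0.795.
Drum-1 compositions:
  A: x = 0.101, y = 0.379
  B: x = 0.154, y = 0.331
  C: x = 0.505, y = 0.203
  D: x = 0.239, y = 0.087
Drum-2 feed = drum-1 vapor: z₂ = (0.3788, 0.3312, 0.2031, 0.0869).
Drum 2:
Rachford–Rice: g(ψ₂) = Σ zᵢ(Kᵢ−1)/(1+ψ₂(Kᵢ−1)) = 0.
Feasibility: ΣzᵢKᵢ = 1.320, Σzᵢ/Kᵢ = 1.695 — both > 1, two phases present.
Newton–Raphson from ψ₂ = 0.37:
  ψ₂ = 0.370: g = 0.0832, g' = -0.618 → ψ₂ = 0.505
  ψ₂ = 0.505: g = -0.0040, g' = -0.690 → ψ₂ = 0.499
Converged at ψ₂ = 0.499.
  A: x = 0.237, y = 0.521
  B: x = 0.292, y = 0.370
  C: x = 0.328, y = 0.078
  D: x = 0.143, y = 0.031

y_C (drum 2) = 0.078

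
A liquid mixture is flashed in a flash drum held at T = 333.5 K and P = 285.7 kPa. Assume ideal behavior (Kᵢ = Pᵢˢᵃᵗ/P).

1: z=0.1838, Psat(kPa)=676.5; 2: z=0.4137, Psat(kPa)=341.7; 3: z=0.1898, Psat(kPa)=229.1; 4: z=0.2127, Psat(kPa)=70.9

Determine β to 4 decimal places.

β = 0.3211

Raoult's law: Kᵢ = Pᵢˢᵃᵗ/P = Pᵢˢᵃᵗ/285.7.
  K_1 = 676.5/285.7 = 2.367868, K_2 = 341.7/285.7 = 1.196010, K_3 = 229.1/285.7 = 0.801890, K_4 = 70.9/285.7 = 0.248162
Let β = V/F and solve Σ zᵢ(Kᵢ−1)/(1+β(Kᵢ−1)) = 0.
Feasibility: ΣzᵢKᵢ = 1.1350, Σzᵢ/Kᵢ = 1.5173 — both > 1, two phases present.
Iterate (Newton) starting at β = 0.41:
  β = 0.4100: g = -0.03597, g' = -0.4149 → β = 0.3233
  β = 0.3233: g = -0.00086, g' = -0.3977 → β = 0.3211
Converged at β = 0.3211.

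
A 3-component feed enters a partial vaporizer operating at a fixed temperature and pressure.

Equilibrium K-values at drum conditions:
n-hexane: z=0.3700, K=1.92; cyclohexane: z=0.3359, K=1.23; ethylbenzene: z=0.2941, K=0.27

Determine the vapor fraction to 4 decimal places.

Material balance + equilibrium reduce to Σ zᵢ(Kᵢ−1)/(1+ψ(Kᵢ−1)) = 0.
g(0) = ΣzᵢKᵢ − 1 = 0.2030 and g(1) = 1 − Σzᵢ/Kᵢ = -0.5551, so a root lies in (0, 1).
Newton–Raphson from ψ = 0.5:
  ψ = 0.5000: g = -0.03566, g' = -0.5499 → ψ = 0.4352
  ψ = 0.4352: g = -0.00133, g' = -0.5110 → ψ = 0.4325
Converged at ψ = 0.4325.

ψ = 0.4325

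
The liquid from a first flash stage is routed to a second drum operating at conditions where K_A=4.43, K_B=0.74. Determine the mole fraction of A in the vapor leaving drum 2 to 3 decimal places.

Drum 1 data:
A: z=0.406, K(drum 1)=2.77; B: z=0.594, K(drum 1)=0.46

Drum 1:
Material balance + equilibrium reduce to Σ zᵢ(Kᵢ−1)/(1+ψ₁(Kᵢ−1)) = 0.
g(0) = ΣzᵢKᵢ − 1 = 0.398 and g(1) = 1 − Σzᵢ/Kᵢ = -0.438, so a root lies in (0, 1).
Newton–Raphson from ψ₁ = 0.39:
  ψ₁ = 0.390: g = 0.0188, g' = -0.723 → ψ₁ = 0.416
Converged at ψ₁ = 0.416.
Drum-1 compositions:
  A: x = 0.234, y = 0.648
  B: x = 0.766, y = 0.352
Drum-2 feed = drum-1 liquid: z₂ = (0.2338, 0.7662).
Drum 2:
Let ψ₂ = V/F and solve Σ zᵢ(Kᵢ−1)/(1+ψ₂(Kᵢ−1)) = 0.
Check two-phase: ΣzᵢKᵢ = 1.603 > 1 and Σzᵢ/Kᵢ = 1.088 > 1, so g(0) = 0.603 > 0 and g(1) = -0.088 < 0.
Binary case is linear: z₁(K₁−1)(1+ψ₂(K₂−1)) + z₂(K₂−1)(1+ψ₂(K₁−1)) = 0
⇒ ψ₂ = [z₁(K₁−1)+z₂(K₂−1)] / [−(K₁−1)(K₂−1)] = 0.6026/0.8918 = 0.676
  A: x = 0.070, y = 0.312
  B: x = 0.930, y = 0.688

y_A (drum 2) = 0.312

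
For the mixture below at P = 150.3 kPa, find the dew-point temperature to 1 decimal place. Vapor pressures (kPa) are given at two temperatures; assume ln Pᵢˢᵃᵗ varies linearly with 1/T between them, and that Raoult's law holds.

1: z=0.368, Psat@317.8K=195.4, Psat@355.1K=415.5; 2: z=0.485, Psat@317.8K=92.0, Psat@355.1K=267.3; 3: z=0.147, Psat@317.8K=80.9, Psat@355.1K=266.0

Dew-point temperature: Σzᵢ·P/Pᵢˢᵃᵗ(T) = 1. Interpolate ln Pᵢˢᵃᵗ = aᵢ + bᵢ/T.
  T = 317.8 K: ΣzᵢP/Pᵢˢᵃᵗ = 1.3485
  T = 355.1 K: ΣzᵢP/Pᵢˢᵃᵗ = 0.4889
  T = 336.5 K: ΣzᵢP/Pᵢˢᵃᵗ = 0.7861
  T = 327.1 K: ΣzᵢP/Pᵢˢᵃᵗ = 1.0223
  T = 331.8 K: ΣzᵢP/Pᵢˢᵃᵗ = 0.8946
  T = 329.5 K: ΣzᵢP/Pᵢˢᵃᵗ = 0.9545
Interpolating between 327.1 K and 329.5 K gives T ≈ 327.9 K.

T = 327.9 K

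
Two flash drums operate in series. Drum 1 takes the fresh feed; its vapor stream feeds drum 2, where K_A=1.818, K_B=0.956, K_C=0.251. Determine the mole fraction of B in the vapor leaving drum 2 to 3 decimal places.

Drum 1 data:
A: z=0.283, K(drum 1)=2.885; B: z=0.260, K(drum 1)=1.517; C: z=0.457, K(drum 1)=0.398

Drum 1:
Newton iteration, ψ₁⁰ = 0.53:
  ψ₁ = 0.530: g = -0.0317, g' = -0.652 → ψ₁ = 0.481
Converged at ψ₁ = 0.481.
Drum-1 compositions:
  A: x = 0.148, y = 0.428
  B: x = 0.208, y = 0.316
  C: x = 0.643, y = 0.256
Drum-2 feed = drum-1 vapor: z₂ = (0.4281, 0.3158, 0.2561).
Drum 2:
Material balance + equilibrium reduce to Σ zᵢ(Kᵢ−1)/(1+ψ₂(Kᵢ−1)) = 0.
g(0) = ΣzᵢKᵢ − 1 = 0.144 and g(1) = 1 − Σzᵢ/Kᵢ = -0.586, so a root lies in (0, 1).
Iterate (Newton) starting at ψ₂ = 0.5:
  ψ₂ = 0.500: g = -0.0723, g' = -0.512 → ψ₂ = 0.359
  ψ₂ = 0.359: g = -0.0057, g' = -0.440 → ψ₂ = 0.346
Converged at ψ₂ = 0.346.
  A: x = 0.334, y = 0.607
  B: x = 0.321, y = 0.307
  C: x = 0.346, y = 0.087

y_B (drum 2) = 0.307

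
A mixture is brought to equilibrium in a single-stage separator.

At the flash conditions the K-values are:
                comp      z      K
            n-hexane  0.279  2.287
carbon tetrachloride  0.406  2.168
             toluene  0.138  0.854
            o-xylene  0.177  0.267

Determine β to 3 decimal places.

β = 0.893

Let β = V/F and solve Σ zᵢ(Kᵢ−1)/(1+β(Kᵢ−1)) = 0.
Check two-phase: ΣzᵢKᵢ = 1.683 > 1 and Σzᵢ/Kᵢ = 1.134 > 1, so g(0) = 0.683 > 0 and g(1) = -0.134 < 0.
Newton–Raphson from β = 0.59:
  β = 0.590: g = 0.2342, g' = -0.642 → β = 0.955
  β = 0.955: g = -0.0702, g' = -1.276 → β = 0.900
  β = 0.900: g = -0.0065, g' = -1.055 → β = 0.893
Converged at β = 0.893.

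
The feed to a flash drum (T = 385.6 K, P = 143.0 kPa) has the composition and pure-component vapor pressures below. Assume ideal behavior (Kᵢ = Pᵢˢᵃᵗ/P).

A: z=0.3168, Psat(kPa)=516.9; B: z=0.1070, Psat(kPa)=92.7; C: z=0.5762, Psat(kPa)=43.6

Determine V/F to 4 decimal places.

Raoult's law: Kᵢ = Pᵢˢᵃᵗ/P = Pᵢˢᵃᵗ/143.0.
  K_A = 516.9/143.0 = 3.614685, K_B = 92.7/143.0 = 0.648252, K_C = 43.6/143.0 = 0.304895
Rachford–Rice: g(V/F) = Σ zᵢ(Kᵢ−1)/(1+V/F(Kᵢ−1)) = 0.
Check two-phase: ΣzᵢKᵢ = 1.3902 > 1 and Σzᵢ/Kᵢ = 2.1425 > 1, so g(0) = 0.3902 > 0 and g(1) = -1.1425 < 0.
Newton–Raphson from V/F = 0.65:
  V/F = 0.6500: g = -0.47258, g' = -1.2459 → V/F = 0.2707
  V/F = 0.2707: g = -0.04991, g' = -1.1812 → V/F = 0.2284
  V/F = 0.2284: g = 0.00154, g' = -1.2580 → V/F = 0.2297
Converged at V/F = 0.2297.

V/F = 0.2297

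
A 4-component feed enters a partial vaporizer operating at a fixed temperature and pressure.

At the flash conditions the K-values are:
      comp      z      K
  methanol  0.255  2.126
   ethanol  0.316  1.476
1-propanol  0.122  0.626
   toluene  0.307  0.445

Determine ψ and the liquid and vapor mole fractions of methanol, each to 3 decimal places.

Rachford–Rice: g(ψ) = Σ zᵢ(Kᵢ−1)/(1+ψ(Kᵢ−1)) = 0.
g(0) = ΣzᵢKᵢ − 1 = 0.222 and g(1) = 1 − Σzᵢ/Kᵢ = -0.219, so a root lies in (0, 1).
Newton iteration, ψ⁰ = 0.32:
  ψ = 0.320: g = 0.0826, g' = -0.390 → ψ = 0.532
  ψ = 0.532: g = 0.0010, g' = -0.389 → ψ = 0.534
Converged at ψ = 0.534.
Compositions from xᵢ = zᵢ/(1+ψ(Kᵢ−1)), yᵢ = Kᵢxᵢ:
  methanol: x = 0.159, y = 0.339
  ethanol: x = 0.252, y = 0.372
  1-propanol: x = 0.152, y = 0.095
  toluene: x = 0.436, y = 0.194

ψ = 0.534, x_methanol = 0.159, y_methanol = 0.339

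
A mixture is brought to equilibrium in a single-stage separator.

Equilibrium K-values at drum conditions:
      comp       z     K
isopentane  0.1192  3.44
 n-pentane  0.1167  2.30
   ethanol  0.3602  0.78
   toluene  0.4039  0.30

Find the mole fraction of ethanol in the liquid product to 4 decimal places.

x_ethanol = 0.3667

Iterate (Newton) starting at ψ = 0.5:
  ψ = 0.5000: g = -0.30105, g' = -0.7069 → ψ = 0.0741
  ψ = 0.0741: g = 0.00593, g' = -0.9112 → ψ = 0.0806
  ψ = 0.0806: g = 0.00004, g' = -0.8975 → ψ = 0.0807
Converged at ψ = 0.0807.
Compositions from xᵢ = zᵢ/(1+ψ(Kᵢ−1)), yᵢ = Kᵢxᵢ:
  isopentane: x = 0.0996, y = 0.3426
  n-pentane: x = 0.1056, y = 0.2429
  ethanol: x = 0.3667, y = 0.2860
  toluene: x = 0.4281, y = 0.1284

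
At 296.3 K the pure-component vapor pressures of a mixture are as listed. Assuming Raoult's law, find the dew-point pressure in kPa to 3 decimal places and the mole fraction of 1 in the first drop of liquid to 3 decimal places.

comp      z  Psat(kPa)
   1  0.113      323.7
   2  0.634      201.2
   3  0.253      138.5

At the dew point ψ → 1, so Σzᵢ/Kᵢ = 1 with Kᵢ = Pᵢˢᵃᵗ/P ⇒ 1/P = Σzᵢ/Pᵢˢᵃᵗ.
1/P = 0.113/323.7 + 0.634/201.2 + 0.253/138.5 = 0.005327 ⇒ P = 187.727 kPa
xᵢ = zᵢP/Pᵢˢᵃᵗ ⇒ x_1 = 0.113·187.727/323.7 = 0.066

Pdew = 187.727 kPa, x_1 = 0.066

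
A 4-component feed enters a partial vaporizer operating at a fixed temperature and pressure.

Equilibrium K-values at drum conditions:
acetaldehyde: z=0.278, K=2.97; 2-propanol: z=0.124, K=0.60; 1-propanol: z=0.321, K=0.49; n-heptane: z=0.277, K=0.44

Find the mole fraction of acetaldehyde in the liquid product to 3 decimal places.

Newton iteration, ψ⁰ = 0.45:
  ψ = 0.450: g = -0.1900, g' = -0.629 → ψ = 0.148
  ψ = 0.148: g = 0.0254, g' = -0.871 → ψ = 0.177
  ψ = 0.177: g = 0.0007, g' = -0.824 → ψ = 0.178
Converged at ψ = 0.178.
Compositions from xᵢ = zᵢ/(1+ψ(Kᵢ−1)), yᵢ = Kᵢxᵢ:
  acetaldehyde: x = 0.206, y = 0.612
  2-propanol: x = 0.133, y = 0.080
  1-propanol: x = 0.353, y = 0.173
  n-heptane: x = 0.308, y = 0.135

x_acetaldehyde = 0.206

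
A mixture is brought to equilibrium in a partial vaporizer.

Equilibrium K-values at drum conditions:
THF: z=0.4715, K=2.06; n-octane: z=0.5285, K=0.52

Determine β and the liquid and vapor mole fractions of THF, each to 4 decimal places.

β = 0.4837, x_THF = 0.3117, y_THF = 0.6421

Binary case is linear: z₁(K₁−1)(1+β(K₂−1)) + z₂(K₂−1)(1+β(K₁−1)) = 0
⇒ β = [z₁(K₁−1)+z₂(K₂−1)] / [−(K₁−1)(K₂−1)] = 0.24611/0.50880 = 0.4837
Compositions from xᵢ = zᵢ/(1+β(Kᵢ−1)), yᵢ = Kᵢxᵢ:
  THF: x = 0.3117, y = 0.6421
  n-octane: x = 0.6883, y = 0.3579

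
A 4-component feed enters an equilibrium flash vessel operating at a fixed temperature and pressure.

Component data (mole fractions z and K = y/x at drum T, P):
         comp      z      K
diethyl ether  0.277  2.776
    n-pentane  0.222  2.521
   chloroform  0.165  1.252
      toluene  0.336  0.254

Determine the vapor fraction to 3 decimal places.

Material balance + equilibrium reduce to Σ zᵢ(Kᵢ−1)/(1+ψ(Kᵢ−1)) = 0.
Feasibility: ΣzᵢKᵢ = 1.621, Σzᵢ/Kᵢ = 1.642 — both > 1, two phases present.
Newton iteration, ψ⁰ = 0.34:
  ψ = 0.340: g = 0.2318, g' = -0.907 → ψ = 0.595
  ψ = 0.595: g = 0.0015, g' = -0.961 → ψ = 0.597
Converged at ψ = 0.597.

ψ = 0.597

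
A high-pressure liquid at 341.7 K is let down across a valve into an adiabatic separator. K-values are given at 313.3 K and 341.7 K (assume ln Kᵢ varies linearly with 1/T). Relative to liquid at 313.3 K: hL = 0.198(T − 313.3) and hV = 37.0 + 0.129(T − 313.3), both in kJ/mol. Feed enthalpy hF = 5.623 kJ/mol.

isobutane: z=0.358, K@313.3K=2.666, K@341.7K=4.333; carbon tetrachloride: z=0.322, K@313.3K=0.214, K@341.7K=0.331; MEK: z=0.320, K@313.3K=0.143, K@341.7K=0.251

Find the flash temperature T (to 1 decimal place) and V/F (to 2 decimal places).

Adiabatic flash: solve Rachford–Rice at each trial T, then check hF = ψ·hV(T) + (1−ψ)·hL(T).
  T = 313.3 K: K = (2.666, 0.214, 0.143), RR gives ψ = 0.050, H_out = 1.867 kJ/mol
  T = 341.7 K: K = (4.333, 0.331, 0.251), RR gives ψ = 0.312, H_out = 16.554 kJ/mol
  T = 327.5 K: K = (3.435, 0.269, 0.192), RR gives ψ = 0.201, H_out = 10.061 kJ/mol
  T = 320.4 K: K = (3.035, 0.240, 0.166), RR gives ψ = 0.134, H_out = 6.289 kJ/mol
  T = 316.9 K: K = (2.849, 0.227, 0.154), RR gives ψ = 0.095, H_out = 4.211 kJ/mol
  T = 318.6 K: K = (2.938, 0.234, 0.160), RR gives ψ = 0.114, H_out = 5.242 kJ/mol
  T = 319.5 K: K = (2.986, 0.237, 0.163), RR gives ψ = 0.124, H_out = 5.771 kJ/mol
Linear interpolation between T = 318.6 (H_out = 5.242) and T = 319.5 (H_out = 5.771) on hF = 5.623 gives T ≈ 319.2 K, at which ψ = 0.12.

T = 319.2 K, V/F = 0.12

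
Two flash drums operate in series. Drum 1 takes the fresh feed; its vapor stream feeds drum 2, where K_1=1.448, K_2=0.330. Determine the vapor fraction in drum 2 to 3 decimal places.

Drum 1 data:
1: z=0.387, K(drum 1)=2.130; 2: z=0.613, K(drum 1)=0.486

Drum 1:
Binary case is linear: z₁(K₁−1)(1+ψ₁(K₂−1)) + z₂(K₂−1)(1+ψ₁(K₁−1)) = 0
⇒ ψ₁ = [z₁(K₁−1)+z₂(K₂−1)] / [−(K₁−1)(K₂−1)] = 0.1222/0.5808 = 0.210
Drum-1 compositions:
  1: x = 0.313, y = 0.666
  2: x = 0.687, y = 0.334
Drum-2 feed = drum-1 vapor: z₂ = (0.6659, 0.3341).
Drum 2:
Let ψ₂ = V/F and solve Σ zᵢ(Kᵢ−1)/(1+ψ₂(Kᵢ−1)) = 0.
Feasibility: ΣzᵢKᵢ = 1.075, Σzᵢ/Kᵢ = 1.472 — both > 1, two phases present.
Newton–Raphson from ψ₂ = 0.64:
  ψ₂ = 0.640: g = -0.1600, g' = -0.540 → ψ₂ = 0.344
  ψ₂ = 0.344: g = -0.0323, g' = -0.354 → ψ₂ = 0.253
  ψ₂ = 0.253: g = -0.0014, g' = -0.325 → ψ₂ = 0.248
Converged at ψ₂ = 0.248.
  1: x = 0.599, y = 0.868
  2: x = 0.401, y = 0.132

V/F (drum 2) = 0.248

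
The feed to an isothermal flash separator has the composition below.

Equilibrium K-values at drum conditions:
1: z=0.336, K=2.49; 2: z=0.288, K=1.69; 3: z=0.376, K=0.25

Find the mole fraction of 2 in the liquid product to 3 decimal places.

Newton iteration, V/F⁰ = 0.5:
  V/F = 0.500: g = -0.0166, g' = -0.862 → V/F = 0.481
Converged at V/F = 0.481.
Compositions from xᵢ = zᵢ/(1+V/F(Kᵢ−1)), yᵢ = Kᵢxᵢ:
  1: x = 0.196, y = 0.488
  2: x = 0.216, y = 0.366
  3: x = 0.588, y = 0.147

x_2 = 0.216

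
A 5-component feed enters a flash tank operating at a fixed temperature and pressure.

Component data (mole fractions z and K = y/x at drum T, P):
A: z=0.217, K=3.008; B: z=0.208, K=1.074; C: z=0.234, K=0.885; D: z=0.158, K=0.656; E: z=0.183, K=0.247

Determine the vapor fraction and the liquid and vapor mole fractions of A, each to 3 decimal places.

Material balance + equilibrium reduce to Σ zᵢ(Kᵢ−1)/(1+ψ(Kᵢ−1)) = 0.
Check two-phase: ΣzᵢKᵢ = 1.232 > 1 and Σzᵢ/Kᵢ = 1.512 > 1, so g(0) = 0.232 > 0 and g(1) = -0.512 < 0.
Iterate (Newton) starting at ψ = 0.66:
  ψ = 0.660: g = -0.1713, g' = -0.608 → ψ = 0.378
  ψ = 0.378: g = -0.0206, g' = -0.515 → ψ = 0.338
Converged at ψ = 0.338.
Compositions from xᵢ = zᵢ/(1+ψ(Kᵢ−1)), yᵢ = Kᵢxᵢ:
  A: x = 0.129, y = 0.389
  B: x = 0.203, y = 0.218
  C: x = 0.243, y = 0.215
  D: x = 0.179, y = 0.117
  E: x = 0.246, y = 0.061

ψ = 0.338, x_A = 0.129, y_A = 0.389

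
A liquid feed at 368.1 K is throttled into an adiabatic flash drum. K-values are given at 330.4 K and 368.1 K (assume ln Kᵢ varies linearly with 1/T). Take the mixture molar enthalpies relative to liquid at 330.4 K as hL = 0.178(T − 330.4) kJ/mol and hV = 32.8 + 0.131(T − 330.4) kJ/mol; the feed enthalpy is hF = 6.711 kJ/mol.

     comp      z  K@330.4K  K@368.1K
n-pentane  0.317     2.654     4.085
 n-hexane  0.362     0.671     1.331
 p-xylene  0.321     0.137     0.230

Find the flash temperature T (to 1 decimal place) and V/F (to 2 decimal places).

T = 334.5 K, V/F = 0.18

Adiabatic flash: solve Rachford–Rice at each trial T, then check hF = ψ·hV(T) + (1−ψ)·hL(T).
  T = 330.4 K: K = (2.654, 0.671, 0.137), RR gives ψ = 0.125, H_out = 4.092 kJ/mol
  T = 368.1 K: K = (4.085, 1.331, 0.230), RR gives ψ = 0.584, H_out = 24.841 kJ/mol
  T = 349.2 K: K = (3.329, 0.962, 0.180), RR gives ψ = 0.375, H_out = 15.312 kJ/mol
  T = 339.8 K: K = (2.982, 0.807, 0.158), RR gives ψ = 0.255, H_out = 9.911 kJ/mol
  T = 335.1 K: K = (2.815, 0.737, 0.147), RR gives ψ = 0.191, H_out = 7.059 kJ/mol
  T = 332.8 K: K = (2.736, 0.704, 0.142), RR gives ψ = 0.159, H_out = 5.623 kJ/mol
Linear interpolation between T = 332.8 (H_out = 5.623) and T = 335.1 (H_out = 7.059) on hF = 6.711 gives T ≈ 334.5 K, at which ψ = 0.18.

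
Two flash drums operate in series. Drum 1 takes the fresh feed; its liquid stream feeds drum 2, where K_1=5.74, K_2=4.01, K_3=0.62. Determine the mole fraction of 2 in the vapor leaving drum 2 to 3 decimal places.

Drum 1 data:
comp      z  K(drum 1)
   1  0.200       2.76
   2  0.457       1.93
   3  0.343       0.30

Drum 1:
Rachford–Rice: g(ψ₁) = Σ zᵢ(Kᵢ−1)/(1+ψ₁(Kᵢ−1)) = 0.
Check two-phase: ΣzᵢKᵢ = 1.537 > 1 and Σzᵢ/Kᵢ = 1.453 > 1, so g(0) = 0.537 > 0 and g(1) = -0.453 < 0.
Newton iteration, ψ₁⁰ = 0.45:
  ψ₁ = 0.450: g = 0.1455, g' = -0.748 → ψ₁ = 0.645
  ψ₁ = 0.645: g = -0.0070, g' = -0.849 → ψ₁ = 0.636
Converged at ψ₁ = 0.636.
Drum-1 compositions:
  1: x = 0.094, y = 0.260
  2: x = 0.287, y = 0.554
  3: x = 0.619, y = 0.186
Drum-2 feed = drum-1 liquid: z₂ = (0.0943, 0.2871, 0.6186).
Drum 2:
Let ψ₂ = V/F and solve Σ zᵢ(Kᵢ−1)/(1+ψ₂(Kᵢ−1)) = 0.
Feasibility: ΣzᵢKᵢ = 2.076, Σzᵢ/Kᵢ = 1.086 — both > 1, two phases present.
Iterate (Newton) starting at ψ₂ = 0.36:
  ψ₂ = 0.360: g = 0.3076, g' = -1.008 → ψ₂ = 0.665
  ψ₂ = 0.665: g = 0.0810, g' = -0.572 → ψ₂ = 0.807
  ψ₂ = 0.807: g = 0.0058, g' = -0.498 → ψ₂ = 0.818
Converged at ψ₂ = 0.818.
  1: x = 0.019, y = 0.111
  2: x = 0.083, y = 0.332
  3: x = 0.898, y = 0.557

y_2 (drum 2) = 0.332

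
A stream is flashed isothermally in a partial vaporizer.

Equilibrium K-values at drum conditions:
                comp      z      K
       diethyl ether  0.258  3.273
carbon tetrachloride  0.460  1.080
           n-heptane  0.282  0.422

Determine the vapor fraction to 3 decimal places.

ψ = 0.673

Let ψ = V/F and solve Σ zᵢ(Kᵢ−1)/(1+ψ(Kᵢ−1)) = 0.
g(0) = ΣzᵢKᵢ − 1 = 0.460 and g(1) = 1 − Σzᵢ/Kᵢ = -0.173, so a root lies in (0, 1).
Newton–Raphson from ψ = 0.5:
  ψ = 0.500: g = 0.0806, g' = -0.481 → ψ = 0.668
  ψ = 0.668: g = 0.0025, g' = -0.463 → ψ = 0.673
Converged at ψ = 0.673.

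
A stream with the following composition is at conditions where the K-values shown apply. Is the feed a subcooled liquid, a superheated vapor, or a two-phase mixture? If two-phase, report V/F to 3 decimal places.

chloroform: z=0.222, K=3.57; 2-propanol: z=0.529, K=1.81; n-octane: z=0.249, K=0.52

superheated vapor

ΣzᵢKᵢ = 1.880; Σzᵢ/Kᵢ = 0.833.
Since Σzᵢ/Kᵢ < 1 the mixture is above its dew point — single vapor phase.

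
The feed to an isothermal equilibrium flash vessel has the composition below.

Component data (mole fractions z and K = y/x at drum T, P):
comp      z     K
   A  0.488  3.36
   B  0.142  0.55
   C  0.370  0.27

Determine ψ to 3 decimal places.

Material balance + equilibrium reduce to Σ zᵢ(Kᵢ−1)/(1+ψ(Kᵢ−1)) = 0.
g(0) = ΣzᵢKᵢ − 1 = 0.818 and g(1) = 1 − Σzᵢ/Kᵢ = -0.774, so a root lies in (0, 1).
Newton–Raphson from ψ = 0.5:
  ψ = 0.500: g = 0.0205, g' = -1.109 → ψ = 0.518
Converged at ψ = 0.518.

ψ = 0.518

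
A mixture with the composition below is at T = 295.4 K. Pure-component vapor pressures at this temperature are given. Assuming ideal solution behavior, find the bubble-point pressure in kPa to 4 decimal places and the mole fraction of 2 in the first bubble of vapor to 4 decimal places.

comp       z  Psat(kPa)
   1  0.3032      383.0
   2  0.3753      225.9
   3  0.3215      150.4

At the bubble point ψ → 0, so ΣzᵢKᵢ = 1 with Kᵢ = Pᵢˢᵃᵗ/P ⇒ P = ΣzᵢPᵢˢᵃᵗ.
P = 0.3032·383.0 + 0.3753·225.9 + 0.3215·150.4 = 249.2595 kPa
yᵢ = zᵢPᵢˢᵃᵗ/P ⇒ y_2 = 0.3753·225.9/249.2595 = 0.3401

Pbub = 249.2595 kPa, y_2 = 0.3401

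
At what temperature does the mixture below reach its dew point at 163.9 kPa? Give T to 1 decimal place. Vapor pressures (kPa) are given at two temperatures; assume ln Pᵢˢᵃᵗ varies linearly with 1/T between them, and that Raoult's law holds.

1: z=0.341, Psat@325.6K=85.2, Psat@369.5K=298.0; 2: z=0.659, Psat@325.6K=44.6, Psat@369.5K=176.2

T = 361.4 K

Dew-point temperature: Σzᵢ·P/Pᵢˢᵃᵗ(T) = 1. Interpolate ln Pᵢˢᵃᵗ = aᵢ + bᵢ/T.
  T = 325.6 K: ΣzᵢP/Pᵢˢᵃᵗ = 3.0777
  T = 369.5 K: ΣzᵢP/Pᵢˢᵃᵗ = 0.8005
  T = 347.6 K: ΣzᵢP/Pᵢˢᵃᵗ = 1.5015
  T = 358.6 K: ΣzᵢP/Pᵢˢᵃᵗ = 1.0843
  T = 364.1 K: ΣzᵢP/Pᵢˢᵃᵗ = 0.9282
  T = 361.4 K: ΣzᵢP/Pᵢˢᵃᵗ = 1.0012
Interpolating between 361.4 K and 364.1 K gives T ≈ 361.4 K.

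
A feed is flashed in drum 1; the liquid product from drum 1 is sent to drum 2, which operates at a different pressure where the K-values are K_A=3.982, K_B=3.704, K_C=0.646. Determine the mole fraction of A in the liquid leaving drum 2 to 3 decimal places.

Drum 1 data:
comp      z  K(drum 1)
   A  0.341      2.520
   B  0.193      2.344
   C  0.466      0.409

x_A (drum 2) = 0.067

Drum 1:
Iterate (Newton) starting at ψ₁ = 0.5:
  ψ₁ = 0.500: g = 0.0587, g' = -0.707 → ψ₁ = 0.583
Converged at ψ₁ = 0.583.
Drum-1 compositions:
  A: x = 0.181, y = 0.456
  B: x = 0.108, y = 0.254
  C: x = 0.711, y = 0.291
Drum-2 feed = drum-1 liquid: z₂ = (0.1808, 0.1082, 0.7110).
Drum 2:
Material balance + equilibrium reduce to Σ zᵢ(Kᵢ−1)/(1+ψ₂(Kᵢ−1)) = 0.
Check two-phase: ΣzᵢKᵢ = 1.580 > 1 and Σzᵢ/Kᵢ = 1.175 > 1, so g(0) = 0.580 > 0 and g(1) = -0.175 < 0.
Newton iteration, ψ₂⁰ = 0.5:
  ψ₂ = 0.500: g = 0.0350, g' = -0.534 → ψ₂ = 0.566
  ψ₂ = 0.566: g = 0.0016, g' = -0.486 → ψ₂ = 0.569
Converged at ψ₂ = 0.569.
  A: x = 0.067, y = 0.267
  B: x = 0.043, y = 0.158
  C: x = 0.890, y = 0.575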